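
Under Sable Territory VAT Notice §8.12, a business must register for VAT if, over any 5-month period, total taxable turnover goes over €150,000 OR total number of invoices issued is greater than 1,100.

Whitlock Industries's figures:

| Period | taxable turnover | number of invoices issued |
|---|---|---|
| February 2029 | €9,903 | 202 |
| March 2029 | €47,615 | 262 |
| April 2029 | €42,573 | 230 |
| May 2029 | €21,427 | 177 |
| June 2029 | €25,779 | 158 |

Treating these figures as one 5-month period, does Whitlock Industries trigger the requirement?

No

Total taxable turnover: €9,903 + €47,615 + €42,573 + €21,427 + €25,779 = €147,297 (≤ €150,000).
Total number of invoices issued: 202 + 262 + 230 + 177 + 158 = 1,029 (≤ 1,100).
The test is 'or': neither threshold is exceeded.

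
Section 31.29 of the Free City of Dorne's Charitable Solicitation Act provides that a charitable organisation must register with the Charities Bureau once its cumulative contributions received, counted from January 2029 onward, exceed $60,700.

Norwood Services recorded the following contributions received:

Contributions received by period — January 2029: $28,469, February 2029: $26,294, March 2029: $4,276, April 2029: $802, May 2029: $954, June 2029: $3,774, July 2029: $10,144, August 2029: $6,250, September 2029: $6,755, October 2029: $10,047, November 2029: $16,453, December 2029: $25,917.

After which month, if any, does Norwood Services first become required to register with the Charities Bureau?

May 2029

Through January 2029: $28,469
Through February 2029: $54,763
Through March 2029: $59,039
Through April 2029: $59,841
Through May 2029: $60,795 ← exceeds threshold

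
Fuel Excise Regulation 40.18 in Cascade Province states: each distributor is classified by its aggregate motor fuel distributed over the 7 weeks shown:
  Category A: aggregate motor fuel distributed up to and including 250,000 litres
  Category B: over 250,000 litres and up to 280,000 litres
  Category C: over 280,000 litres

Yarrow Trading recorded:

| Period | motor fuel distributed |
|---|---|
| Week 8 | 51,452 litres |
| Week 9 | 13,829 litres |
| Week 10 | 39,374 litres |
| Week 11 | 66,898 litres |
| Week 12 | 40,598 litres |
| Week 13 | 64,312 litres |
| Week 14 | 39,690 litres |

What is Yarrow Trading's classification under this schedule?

Category C

Aggregate motor fuel distributed: 51,452 litres + 13,829 litres + 39,374 litres + 66,898 litres + 40,598 litres + 64,312 litres + 39,690 litres = 316,153 litres.
316,153 litres > 280,000 litres, so Category C applies.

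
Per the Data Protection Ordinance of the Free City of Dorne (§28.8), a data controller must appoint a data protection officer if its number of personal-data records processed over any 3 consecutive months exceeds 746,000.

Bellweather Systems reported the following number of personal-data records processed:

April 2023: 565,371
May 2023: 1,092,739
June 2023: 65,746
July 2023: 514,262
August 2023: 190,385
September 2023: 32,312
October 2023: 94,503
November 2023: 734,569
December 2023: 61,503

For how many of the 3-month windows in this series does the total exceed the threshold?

April 2023–June 2023: 565,371 + 1,092,739 + 65,746 = 1,723,856 (over)
May 2023–July 2023: 1,092,739 + 65,746 + 514,262 = 1,672,747 (over)
June 2023–August 2023: 65,746 + 514,262 + 190,385 = 770,393 (over)
July 2023–September 2023: 514,262 + 190,385 + 32,312 = 736,959 (under)
August 2023–October 2023: 190,385 + 32,312 + 94,503 = 317,200 (under)
September 2023–November 2023: 32,312 + 94,503 + 734,569 = 861,384 (over)
October 2023–December 2023: 94,503 + 734,569 + 61,503 = 890,575 (over)
5 windows exceed the threshold.

5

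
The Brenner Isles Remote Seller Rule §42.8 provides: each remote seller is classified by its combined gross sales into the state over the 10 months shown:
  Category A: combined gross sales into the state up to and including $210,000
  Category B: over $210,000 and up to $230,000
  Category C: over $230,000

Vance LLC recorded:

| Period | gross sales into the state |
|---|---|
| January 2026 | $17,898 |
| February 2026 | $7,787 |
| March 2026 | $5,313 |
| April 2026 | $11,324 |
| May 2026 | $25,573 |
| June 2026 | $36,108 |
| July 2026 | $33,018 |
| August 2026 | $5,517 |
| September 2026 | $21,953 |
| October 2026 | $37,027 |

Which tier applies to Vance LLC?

Combined gross sales into the state: $17,898 + $7,787 + $5,313 + $11,324 + $25,573 + $36,108 + $33,018 + $5,517 + $21,953 + $37,027 = $201,518.
$201,518 ≤ $210,000, so Category A applies.

Category A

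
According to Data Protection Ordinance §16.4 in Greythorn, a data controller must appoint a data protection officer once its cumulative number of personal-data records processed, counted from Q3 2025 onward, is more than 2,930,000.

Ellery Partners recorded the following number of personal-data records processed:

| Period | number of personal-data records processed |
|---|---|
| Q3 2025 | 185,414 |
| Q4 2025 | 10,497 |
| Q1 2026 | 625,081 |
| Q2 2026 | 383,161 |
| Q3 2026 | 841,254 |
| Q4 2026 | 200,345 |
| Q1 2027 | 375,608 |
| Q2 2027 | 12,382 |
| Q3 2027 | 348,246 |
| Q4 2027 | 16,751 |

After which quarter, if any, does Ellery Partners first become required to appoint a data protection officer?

Through Q3 2025: 185,414
Through Q4 2025: 195,911
Through Q1 2026: 820,992
Through Q2 2026: 1,204,153
Through Q3 2026: 2,045,407
Through Q4 2026: 2,245,752
Through Q1 2027: 2,621,360
Through Q2 2027: 2,633,742
Through Q3 2027: 2,981,988 ← exceeds threshold

Q3 2027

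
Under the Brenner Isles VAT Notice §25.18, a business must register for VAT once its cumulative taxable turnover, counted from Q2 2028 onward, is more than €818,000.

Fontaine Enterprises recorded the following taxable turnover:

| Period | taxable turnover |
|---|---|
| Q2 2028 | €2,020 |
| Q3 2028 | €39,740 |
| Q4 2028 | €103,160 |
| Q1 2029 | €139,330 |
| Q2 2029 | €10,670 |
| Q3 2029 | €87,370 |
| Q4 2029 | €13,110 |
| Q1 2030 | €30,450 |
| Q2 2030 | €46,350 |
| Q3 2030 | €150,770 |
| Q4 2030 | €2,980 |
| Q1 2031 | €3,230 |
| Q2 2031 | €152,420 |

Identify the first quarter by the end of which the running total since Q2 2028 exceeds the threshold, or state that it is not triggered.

Through Q2 2028: €2,020
Through Q3 2028: €41,760
Through Q4 2028: €144,920
Through Q1 2029: €284,250
Through Q2 2029: €294,920
Through Q3 2029: €382,290
Through Q4 2029: €395,400
Through Q1 2030: €425,850
Through Q2 2030: €472,200
Through Q3 2030: €622,970
Through Q4 2030: €625,950
Through Q1 2031: €629,180
Through Q2 2031: €781,600
Final cumulative total €781,600 ≤ €818,000; the threshold is never exceeded.

Not triggered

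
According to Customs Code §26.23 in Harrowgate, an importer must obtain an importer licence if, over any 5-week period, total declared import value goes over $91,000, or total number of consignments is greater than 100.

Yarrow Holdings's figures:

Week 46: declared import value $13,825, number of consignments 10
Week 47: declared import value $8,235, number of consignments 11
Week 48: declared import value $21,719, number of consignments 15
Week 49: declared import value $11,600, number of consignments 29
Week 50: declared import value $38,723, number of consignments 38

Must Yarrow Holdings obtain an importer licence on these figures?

Yes

Total declared import value: $13,825 + $8,235 + $21,719 + $11,600 + $38,723 = $94,102 (> $91,000).
Total number of consignments: 10 + 11 + 15 + 29 + 38 = 103 (> 100).
The test is 'or': at least one threshold is exceeded.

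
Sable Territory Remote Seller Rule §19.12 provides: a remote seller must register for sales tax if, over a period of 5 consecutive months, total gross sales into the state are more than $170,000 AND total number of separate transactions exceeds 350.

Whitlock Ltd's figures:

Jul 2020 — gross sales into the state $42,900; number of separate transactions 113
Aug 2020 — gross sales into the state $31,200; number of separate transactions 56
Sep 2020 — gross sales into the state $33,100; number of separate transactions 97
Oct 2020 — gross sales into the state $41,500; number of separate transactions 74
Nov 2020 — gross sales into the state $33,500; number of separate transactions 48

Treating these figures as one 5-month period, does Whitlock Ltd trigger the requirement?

Yes

Total gross sales into the state: $42,900 + $31,200 + $33,100 + $41,500 + $33,500 = $182,200 (> $170,000).
Total number of separate transactions: 113 + 56 + 97 + 74 + 48 = 388 (> 350).
The test is 'and': both thresholds are exceeded.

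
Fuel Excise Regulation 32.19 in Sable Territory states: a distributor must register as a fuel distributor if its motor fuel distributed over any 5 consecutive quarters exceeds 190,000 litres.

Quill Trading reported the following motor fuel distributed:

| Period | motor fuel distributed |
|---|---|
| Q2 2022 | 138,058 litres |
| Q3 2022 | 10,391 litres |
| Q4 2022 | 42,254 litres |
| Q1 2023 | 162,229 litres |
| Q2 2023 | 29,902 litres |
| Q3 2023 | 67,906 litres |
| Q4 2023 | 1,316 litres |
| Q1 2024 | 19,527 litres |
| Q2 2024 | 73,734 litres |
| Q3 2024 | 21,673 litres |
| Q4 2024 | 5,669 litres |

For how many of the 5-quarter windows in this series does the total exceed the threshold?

Q2 2022–Q2 2023: 138,058 litres + 10,391 litres + 42,254 litres + 162,229 litres + 29,902 litres = 382,834 litres (over)
Q3 2022–Q3 2023: 10,391 litres + 42,254 litres + 162,229 litres + 29,902 litres + 67,906 litres = 312,682 litres (over)
Q4 2022–Q4 2023: 42,254 litres + 162,229 litres + 29,902 litres + 67,906 litres + 1,316 litres = 303,607 litres (over)
Q1 2023–Q1 2024: 162,229 litres + 29,902 litres + 67,906 litres + 1,316 litres + 19,527 litres = 280,880 litres (over)
Q2 2023–Q2 2024: 29,902 litres + 67,906 litres + 1,316 litres + 19,527 litres + 73,734 litres = 192,385 litres (over)
Q3 2023–Q3 2024: 67,906 litres + 1,316 litres + 19,527 litres + 73,734 litres + 21,673 litres = 184,156 litres (under)
Q4 2023–Q4 2024: 1,316 litres + 19,527 litres + 73,734 litres + 21,673 litres + 5,669 litres = 121,919 litres (under)
5 windows exceed the threshold.

5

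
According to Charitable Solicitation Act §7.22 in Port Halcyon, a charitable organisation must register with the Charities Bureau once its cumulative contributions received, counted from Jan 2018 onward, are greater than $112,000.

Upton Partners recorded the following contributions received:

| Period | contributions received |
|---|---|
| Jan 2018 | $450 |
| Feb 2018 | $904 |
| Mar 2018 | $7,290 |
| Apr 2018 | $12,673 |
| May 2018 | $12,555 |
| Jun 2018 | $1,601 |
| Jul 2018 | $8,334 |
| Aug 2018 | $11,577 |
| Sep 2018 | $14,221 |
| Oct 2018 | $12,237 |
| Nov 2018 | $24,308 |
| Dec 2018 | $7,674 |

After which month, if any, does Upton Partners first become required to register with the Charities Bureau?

Dec 2018

Through Jan 2018: $450
Through Feb 2018: $1,354
Through Mar 2018: $8,644
Through Apr 2018: $21,317
Through May 2018: $33,872
Through Jun 2018: $35,473
Through Jul 2018: $43,807
Through Aug 2018: $55,384
Through Sep 2018: $69,605
Through Oct 2018: $81,842
Through Nov 2018: $106,150
Through Dec 2018: $113,824 ← exceeds threshold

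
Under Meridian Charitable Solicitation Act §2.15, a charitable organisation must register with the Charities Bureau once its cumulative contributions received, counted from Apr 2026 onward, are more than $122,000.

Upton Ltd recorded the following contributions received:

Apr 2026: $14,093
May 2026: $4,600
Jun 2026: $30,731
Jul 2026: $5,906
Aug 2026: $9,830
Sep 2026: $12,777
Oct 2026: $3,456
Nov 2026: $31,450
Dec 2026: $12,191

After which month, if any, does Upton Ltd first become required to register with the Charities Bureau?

Dec 2026

Through Apr 2026: $14,093
Through May 2026: $18,693
Through Jun 2026: $49,424
Through Jul 2026: $55,330
Through Aug 2026: $65,160
Through Sep 2026: $77,937
Through Oct 2026: $81,393
Through Nov 2026: $112,843
Through Dec 2026: $125,034 ← exceeds threshold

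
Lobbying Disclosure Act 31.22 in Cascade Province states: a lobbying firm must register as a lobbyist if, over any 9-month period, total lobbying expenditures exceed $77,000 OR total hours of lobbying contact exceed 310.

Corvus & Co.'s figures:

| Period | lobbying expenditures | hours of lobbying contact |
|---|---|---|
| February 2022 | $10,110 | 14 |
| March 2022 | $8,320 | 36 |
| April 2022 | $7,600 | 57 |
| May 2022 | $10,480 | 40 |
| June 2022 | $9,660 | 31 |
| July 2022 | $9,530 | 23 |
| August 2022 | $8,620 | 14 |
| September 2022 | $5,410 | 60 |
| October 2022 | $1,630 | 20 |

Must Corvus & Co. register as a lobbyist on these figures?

Total lobbying expenditures: $10,110 + $8,320 + $7,600 + $10,480 + $9,660 + $9,530 + $8,620 + $5,410 + $1,630 = $71,360 (≤ $77,000).
Total hours of lobbying contact: 14 + 36 + 57 + 40 + 31 + 23 + 14 + 60 + 20 = 295 (≤ 310).
The test is 'or': neither threshold is exceeded.

No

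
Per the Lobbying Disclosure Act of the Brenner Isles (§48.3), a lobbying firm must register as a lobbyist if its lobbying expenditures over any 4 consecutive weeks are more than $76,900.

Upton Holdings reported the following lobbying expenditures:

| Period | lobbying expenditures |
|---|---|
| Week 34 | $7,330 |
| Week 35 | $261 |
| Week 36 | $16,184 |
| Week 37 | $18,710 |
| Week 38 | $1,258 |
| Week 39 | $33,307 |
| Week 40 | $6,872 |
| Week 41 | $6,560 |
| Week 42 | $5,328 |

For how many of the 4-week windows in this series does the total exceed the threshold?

0

Week 34–Week 37: $7,330 + $261 + $16,184 + $18,710 = $42,485 (under)
Week 35–Week 38: $261 + $16,184 + $18,710 + $1,258 = $36,413 (under)
Week 36–Week 39: $16,184 + $18,710 + $1,258 + $33,307 = $69,459 (under)
Week 37–Week 40: $18,710 + $1,258 + $33,307 + $6,872 = $60,147 (under)
Week 38–Week 41: $1,258 + $33,307 + $6,872 + $6,560 = $47,997 (under)
Week 39–Week 42: $33,307 + $6,872 + $6,560 + $5,328 = $52,067 (under)
0 windows exceed the threshold.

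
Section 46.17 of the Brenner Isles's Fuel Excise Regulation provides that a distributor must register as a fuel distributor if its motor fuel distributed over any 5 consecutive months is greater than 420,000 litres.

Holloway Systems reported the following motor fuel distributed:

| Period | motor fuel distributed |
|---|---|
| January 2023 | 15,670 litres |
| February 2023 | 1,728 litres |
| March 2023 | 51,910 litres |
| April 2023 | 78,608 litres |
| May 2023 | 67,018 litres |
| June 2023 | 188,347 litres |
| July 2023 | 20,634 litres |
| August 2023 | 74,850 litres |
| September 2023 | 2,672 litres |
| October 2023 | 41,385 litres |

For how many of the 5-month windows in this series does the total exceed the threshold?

1

January 2023–May 2023: 15,670 litres + 1,728 litres + 51,910 litres + 78,608 litres + 67,018 litres = 214,934 litres (under)
February 2023–June 2023: 1,728 litres + 51,910 litres + 78,608 litres + 67,018 litres + 188,347 litres = 387,611 litres (under)
March 2023–July 2023: 51,910 litres + 78,608 litres + 67,018 litres + 188,347 litres + 20,634 litres = 406,517 litres (under)
April 2023–August 2023: 78,608 litres + 67,018 litres + 188,347 litres + 20,634 litres + 74,850 litres = 429,457 litres (over)
May 2023–September 2023: 67,018 litres + 188,347 litres + 20,634 litres + 74,850 litres + 2,672 litres = 353,521 litres (under)
June 2023–October 2023: 188,347 litres + 20,634 litres + 74,850 litres + 2,672 litres + 41,385 litres = 327,888 litres (under)
1 window exceeds the threshold.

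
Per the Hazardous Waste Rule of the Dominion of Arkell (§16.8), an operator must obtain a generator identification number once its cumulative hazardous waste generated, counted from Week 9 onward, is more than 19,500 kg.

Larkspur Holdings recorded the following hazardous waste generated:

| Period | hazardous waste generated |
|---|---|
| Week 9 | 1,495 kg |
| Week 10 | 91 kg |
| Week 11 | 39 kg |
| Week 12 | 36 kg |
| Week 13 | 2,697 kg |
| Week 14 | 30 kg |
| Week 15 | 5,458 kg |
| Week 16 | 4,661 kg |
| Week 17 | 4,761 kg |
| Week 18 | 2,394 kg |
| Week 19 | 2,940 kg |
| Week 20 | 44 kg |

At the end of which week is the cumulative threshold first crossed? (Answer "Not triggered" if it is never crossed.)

Through Week 9: 1,495 kg
Through Week 10: 1,586 kg
Through Week 11: 1,625 kg
Through Week 12: 1,661 kg
Through Week 13: 4,358 kg
Through Week 14: 4,388 kg
Through Week 15: 9,846 kg
Through Week 16: 14,507 kg
Through Week 17: 19,268 kg
Through Week 18: 21,662 kg ← exceeds threshold

Week 18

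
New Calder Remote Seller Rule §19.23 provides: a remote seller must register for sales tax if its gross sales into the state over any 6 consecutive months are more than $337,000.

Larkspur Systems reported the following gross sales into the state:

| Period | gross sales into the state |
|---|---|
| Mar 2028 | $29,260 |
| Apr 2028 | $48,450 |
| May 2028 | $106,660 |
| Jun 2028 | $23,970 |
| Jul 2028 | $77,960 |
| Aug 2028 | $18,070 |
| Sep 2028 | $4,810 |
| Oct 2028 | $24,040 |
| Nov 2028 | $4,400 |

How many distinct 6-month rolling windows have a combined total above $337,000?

Mar 2028–Aug 2028: $29,260 + $48,450 + $106,660 + $23,970 + $77,960 + $18,070 = $304,370 (under)
Apr 2028–Sep 2028: $48,450 + $106,660 + $23,970 + $77,960 + $18,070 + $4,810 = $279,920 (under)
May 2028–Oct 2028: $106,660 + $23,970 + $77,960 + $18,070 + $4,810 + $24,040 = $255,510 (under)
Jun 2028–Nov 2028: $23,970 + $77,960 + $18,070 + $4,810 + $24,040 + $4,400 = $153,250 (under)
0 windows exceed the threshold.

0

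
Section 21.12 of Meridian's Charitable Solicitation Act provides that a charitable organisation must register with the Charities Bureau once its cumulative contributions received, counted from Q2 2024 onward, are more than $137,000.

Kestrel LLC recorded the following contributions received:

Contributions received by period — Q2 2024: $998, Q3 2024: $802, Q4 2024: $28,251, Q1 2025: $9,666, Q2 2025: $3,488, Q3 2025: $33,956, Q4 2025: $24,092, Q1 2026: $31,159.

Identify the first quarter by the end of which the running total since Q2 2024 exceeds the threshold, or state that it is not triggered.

Through Q2 2024: $998
Through Q3 2024: $1,800
Through Q4 2024: $30,051
Through Q1 2025: $39,717
Through Q2 2025: $43,205
Through Q3 2025: $77,161
Through Q4 2025: $101,253
Through Q1 2026: $132,412
Final cumulative total $132,412 ≤ $137,000; the threshold is never exceeded.

Not triggered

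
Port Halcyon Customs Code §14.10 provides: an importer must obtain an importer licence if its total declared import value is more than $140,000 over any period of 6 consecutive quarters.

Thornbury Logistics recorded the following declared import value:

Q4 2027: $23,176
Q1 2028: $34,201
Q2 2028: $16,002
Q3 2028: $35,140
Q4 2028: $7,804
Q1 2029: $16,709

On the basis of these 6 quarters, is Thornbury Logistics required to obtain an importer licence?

Total declared import value: $23,176 + $34,201 + $16,002 + $35,140 + $7,804 + $16,709 = $133,032.
$133,032 ≤ $140,000, so the threshold is not exceeded.

No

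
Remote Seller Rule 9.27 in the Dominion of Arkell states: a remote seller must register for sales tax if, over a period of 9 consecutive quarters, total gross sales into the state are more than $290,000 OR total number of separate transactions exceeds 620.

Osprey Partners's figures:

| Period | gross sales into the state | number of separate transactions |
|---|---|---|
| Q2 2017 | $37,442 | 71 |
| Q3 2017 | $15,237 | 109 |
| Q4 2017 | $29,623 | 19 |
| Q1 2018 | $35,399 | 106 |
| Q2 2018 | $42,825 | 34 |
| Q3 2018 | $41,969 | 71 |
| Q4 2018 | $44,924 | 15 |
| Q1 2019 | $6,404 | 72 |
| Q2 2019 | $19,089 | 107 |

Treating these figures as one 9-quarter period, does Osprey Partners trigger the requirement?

Total gross sales into the state: $37,442 + $15,237 + $29,623 + $35,399 + $42,825 + $41,969 + $44,924 + $6,404 + $19,089 = $272,912 (≤ $290,000).
Total number of separate transactions: 71 + 109 + 19 + 106 + 34 + 71 + 15 + 72 + 107 = 604 (≤ 620).
The test is 'or': neither threshold is exceeded.

No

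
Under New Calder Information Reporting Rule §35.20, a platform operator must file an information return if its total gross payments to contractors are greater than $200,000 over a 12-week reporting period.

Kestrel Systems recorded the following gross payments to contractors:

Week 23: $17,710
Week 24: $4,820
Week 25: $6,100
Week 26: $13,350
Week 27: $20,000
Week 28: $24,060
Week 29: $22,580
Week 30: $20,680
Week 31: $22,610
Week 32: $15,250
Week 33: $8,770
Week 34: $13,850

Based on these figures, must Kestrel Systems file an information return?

Total gross payments to contractors: $17,710 + $4,820 + $6,100 + $13,350 + $20,000 + $24,060 + $22,580 + $20,680 + $22,610 + $15,250 + $8,770 + $13,850 = $189,780.
$189,780 ≤ $200,000, so the threshold is not exceeded.

No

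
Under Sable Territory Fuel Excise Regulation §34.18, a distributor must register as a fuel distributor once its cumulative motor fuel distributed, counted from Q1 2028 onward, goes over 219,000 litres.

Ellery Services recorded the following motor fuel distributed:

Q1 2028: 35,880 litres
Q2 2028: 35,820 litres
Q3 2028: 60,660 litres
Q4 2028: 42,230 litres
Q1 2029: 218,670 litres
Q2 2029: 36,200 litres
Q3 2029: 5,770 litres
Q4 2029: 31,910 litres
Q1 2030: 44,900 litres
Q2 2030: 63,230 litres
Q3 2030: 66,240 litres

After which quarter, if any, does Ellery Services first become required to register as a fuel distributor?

Through Q1 2028: 35,880 litres
Through Q2 2028: 71,700 litres
Through Q3 2028: 132,360 litres
Through Q4 2028: 174,590 litres
Through Q1 2029: 393,260 litres ← exceeds threshold

Q1 2029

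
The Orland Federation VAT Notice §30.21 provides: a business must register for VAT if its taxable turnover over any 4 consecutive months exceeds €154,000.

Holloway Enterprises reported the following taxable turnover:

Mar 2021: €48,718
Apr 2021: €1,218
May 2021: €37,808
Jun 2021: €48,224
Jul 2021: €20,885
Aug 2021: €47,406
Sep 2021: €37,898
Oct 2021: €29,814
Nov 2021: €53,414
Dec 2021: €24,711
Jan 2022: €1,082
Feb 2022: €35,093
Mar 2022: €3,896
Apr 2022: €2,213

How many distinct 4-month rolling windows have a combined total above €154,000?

3

Mar 2021–Jun 2021: €48,718 + €1,218 + €37,808 + €48,224 = €135,968 (under)
Apr 2021–Jul 2021: €1,218 + €37,808 + €48,224 + €20,885 = €108,135 (under)
May 2021–Aug 2021: €37,808 + €48,224 + €20,885 + €47,406 = €154,323 (over)
Jun 2021–Sep 2021: €48,224 + €20,885 + €47,406 + €37,898 = €154,413 (over)
Jul 2021–Oct 2021: €20,885 + €47,406 + €37,898 + €29,814 = €136,003 (under)
Aug 2021–Nov 2021: €47,406 + €37,898 + €29,814 + €53,414 = €168,532 (over)
Sep 2021–Dec 2021: €37,898 + €29,814 + €53,414 + €24,711 = €145,837 (under)
Oct 2021–Jan 2022: €29,814 + €53,414 + €24,711 + €1,082 = €109,021 (under)
Nov 2021–Feb 2022: €53,414 + €24,711 + €1,082 + €35,093 = €114,300 (under)
Dec 2021–Mar 2022: €24,711 + €1,082 + €35,093 + €3,896 = €64,782 (under)
Jan 2022–Apr 2022: €1,082 + €35,093 + €3,896 + €2,213 = €42,284 (under)
3 windows exceed the threshold.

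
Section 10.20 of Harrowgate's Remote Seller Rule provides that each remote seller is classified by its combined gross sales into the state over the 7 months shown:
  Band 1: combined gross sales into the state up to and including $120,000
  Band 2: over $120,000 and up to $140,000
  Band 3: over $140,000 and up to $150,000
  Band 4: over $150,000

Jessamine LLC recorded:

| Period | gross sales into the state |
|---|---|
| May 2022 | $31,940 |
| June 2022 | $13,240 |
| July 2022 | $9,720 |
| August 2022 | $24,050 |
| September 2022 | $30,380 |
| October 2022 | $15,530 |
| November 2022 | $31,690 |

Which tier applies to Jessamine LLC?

Combined gross sales into the state: $31,940 + $13,240 + $9,720 + $24,050 + $30,380 + $15,530 + $31,690 = $156,550.
$156,550 > $150,000, so Band 4 applies.

Band 4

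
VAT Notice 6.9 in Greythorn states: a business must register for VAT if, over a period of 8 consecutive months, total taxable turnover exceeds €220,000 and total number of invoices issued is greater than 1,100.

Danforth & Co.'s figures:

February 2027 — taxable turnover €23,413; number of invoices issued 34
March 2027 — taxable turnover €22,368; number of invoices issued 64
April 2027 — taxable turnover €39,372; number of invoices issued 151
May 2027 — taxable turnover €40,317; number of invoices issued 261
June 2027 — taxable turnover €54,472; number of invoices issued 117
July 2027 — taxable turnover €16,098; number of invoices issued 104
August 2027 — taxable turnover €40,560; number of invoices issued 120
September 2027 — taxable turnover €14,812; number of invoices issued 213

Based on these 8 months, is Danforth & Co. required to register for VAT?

No

Total taxable turnover: €23,413 + €22,368 + €39,372 + €40,317 + €54,472 + €16,098 + €40,560 + €14,812 = €251,412 (> €220,000).
Total number of invoices issued: 34 + 64 + 151 + 261 + 117 + 104 + 120 + 213 = 1,064 (≤ 1,100).
The test is 'and': the rule requires both, and at least one is not exceeded.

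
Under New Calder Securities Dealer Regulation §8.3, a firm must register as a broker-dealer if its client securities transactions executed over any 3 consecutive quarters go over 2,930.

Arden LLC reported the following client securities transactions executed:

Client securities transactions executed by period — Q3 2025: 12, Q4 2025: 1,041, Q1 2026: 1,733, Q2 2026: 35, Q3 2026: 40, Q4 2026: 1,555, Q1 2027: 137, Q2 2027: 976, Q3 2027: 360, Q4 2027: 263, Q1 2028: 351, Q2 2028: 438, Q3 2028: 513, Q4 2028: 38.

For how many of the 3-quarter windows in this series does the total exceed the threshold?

Q3 2025–Q1 2026: 12 + 1,041 + 1,733 = 2,786 (under)
Q4 2025–Q2 2026: 1,041 + 1,733 + 35 = 2,809 (under)
Q1 2026–Q3 2026: 1,733 + 35 + 40 = 1,808 (under)
Q2 2026–Q4 2026: 35 + 40 + 1,555 = 1,630 (under)
Q3 2026–Q1 2027: 40 + 1,555 + 137 = 1,732 (under)
Q4 2026–Q2 2027: 1,555 + 137 + 976 = 2,668 (under)
Q1 2027–Q3 2027: 137 + 976 + 360 = 1,473 (under)
Q2 2027–Q4 2027: 976 + 360 + 263 = 1,599 (under)
Q3 2027–Q1 2028: 360 + 263 + 351 = 974 (under)
Q4 2027–Q2 2028: 263 + 351 + 438 = 1,052 (under)
Q1 2028–Q3 2028: 351 + 438 + 513 = 1,302 (under)
Q2 2028–Q4 2028: 438 + 513 + 38 = 989 (under)
0 windows exceed the threshold.

0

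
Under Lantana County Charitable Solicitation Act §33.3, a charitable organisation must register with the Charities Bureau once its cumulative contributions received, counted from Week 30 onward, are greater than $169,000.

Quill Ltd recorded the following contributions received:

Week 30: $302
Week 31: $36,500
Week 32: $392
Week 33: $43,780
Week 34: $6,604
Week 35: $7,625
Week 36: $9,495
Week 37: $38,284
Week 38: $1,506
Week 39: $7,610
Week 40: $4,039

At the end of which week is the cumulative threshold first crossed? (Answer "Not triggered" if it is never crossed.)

Not triggered

Through Week 30: $302
Through Week 31: $36,802
Through Week 32: $37,194
Through Week 33: $80,974
Through Week 34: $87,578
Through Week 35: $95,203
Through Week 36: $104,698
Through Week 37: $142,982
Through Week 38: $144,488
Through Week 39: $152,098
Through Week 40: $156,137
Final cumulative total $156,137 ≤ $169,000; the threshold is never exceeded.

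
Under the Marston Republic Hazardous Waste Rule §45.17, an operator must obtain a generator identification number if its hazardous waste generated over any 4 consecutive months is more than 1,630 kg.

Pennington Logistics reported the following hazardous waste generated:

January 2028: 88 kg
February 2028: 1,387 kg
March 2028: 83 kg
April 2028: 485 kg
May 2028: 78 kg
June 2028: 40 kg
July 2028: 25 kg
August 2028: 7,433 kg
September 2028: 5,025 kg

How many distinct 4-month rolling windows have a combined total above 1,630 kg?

January 2028–April 2028: 88 kg + 1,387 kg + 83 kg + 485 kg = 2,043 kg (over)
February 2028–May 2028: 1,387 kg + 83 kg + 485 kg + 78 kg = 2,033 kg (over)
March 2028–June 2028: 83 kg + 485 kg + 78 kg + 40 kg = 686 kg (under)
April 2028–July 2028: 485 kg + 78 kg + 40 kg + 25 kg = 628 kg (under)
May 2028–August 2028: 78 kg + 40 kg + 25 kg + 7,433 kg = 7,576 kg (over)
June 2028–September 2028: 40 kg + 25 kg + 7,433 kg + 5,025 kg = 12,523 kg (over)
4 windows exceed the threshold.

4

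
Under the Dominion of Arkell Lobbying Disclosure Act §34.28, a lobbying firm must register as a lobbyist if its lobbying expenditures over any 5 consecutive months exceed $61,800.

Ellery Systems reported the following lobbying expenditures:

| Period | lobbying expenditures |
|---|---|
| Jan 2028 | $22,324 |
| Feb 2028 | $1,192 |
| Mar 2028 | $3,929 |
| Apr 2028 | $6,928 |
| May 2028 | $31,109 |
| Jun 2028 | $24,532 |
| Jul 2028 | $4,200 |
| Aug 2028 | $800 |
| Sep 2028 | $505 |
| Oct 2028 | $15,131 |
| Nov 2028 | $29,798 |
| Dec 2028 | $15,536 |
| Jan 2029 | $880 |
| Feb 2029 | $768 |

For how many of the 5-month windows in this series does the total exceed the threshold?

6

Jan 2028–May 2028: $22,324 + $1,192 + $3,929 + $6,928 + $31,109 = $65,482 (over)
Feb 2028–Jun 2028: $1,192 + $3,929 + $6,928 + $31,109 + $24,532 = $67,690 (over)
Mar 2028–Jul 2028: $3,929 + $6,928 + $31,109 + $24,532 + $4,200 = $70,698 (over)
Apr 2028–Aug 2028: $6,928 + $31,109 + $24,532 + $4,200 + $800 = $67,569 (over)
May 2028–Sep 2028: $31,109 + $24,532 + $4,200 + $800 + $505 = $61,146 (under)
Jun 2028–Oct 2028: $24,532 + $4,200 + $800 + $505 + $15,131 = $45,168 (under)
Jul 2028–Nov 2028: $4,200 + $800 + $505 + $15,131 + $29,798 = $50,434 (under)
Aug 2028–Dec 2028: $800 + $505 + $15,131 + $29,798 + $15,536 = $61,770 (under)
Sep 2028–Jan 2029: $505 + $15,131 + $29,798 + $15,536 + $880 = $61,850 (over)
Oct 2028–Feb 2029: $15,131 + $29,798 + $15,536 + $880 + $768 = $62,113 (over)
6 windows exceed the threshold.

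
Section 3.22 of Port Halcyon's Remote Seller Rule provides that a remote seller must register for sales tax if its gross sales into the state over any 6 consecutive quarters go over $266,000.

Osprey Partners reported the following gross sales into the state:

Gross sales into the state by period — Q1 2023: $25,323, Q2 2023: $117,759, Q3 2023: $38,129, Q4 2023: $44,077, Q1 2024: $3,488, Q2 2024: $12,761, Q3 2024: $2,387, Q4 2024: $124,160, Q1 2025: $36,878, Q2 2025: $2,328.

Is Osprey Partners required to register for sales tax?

No

Q1 2023–Q2 2024: $25,323 + $117,759 + $38,129 + $44,077 + $3,488 + $12,761 = $241,537 (under)
Q2 2023–Q3 2024: $117,759 + $38,129 + $44,077 + $3,488 + $12,761 + $2,387 = $218,601 (under)
Q3 2023–Q4 2024: $38,129 + $44,077 + $3,488 + $12,761 + $2,387 + $124,160 = $225,002 (under)
Q4 2023–Q1 2025: $44,077 + $3,488 + $12,761 + $2,387 + $124,160 + $36,878 = $223,751 (under)
Q1 2024–Q2 2025: $3,488 + $12,761 + $2,387 + $124,160 + $36,878 + $2,328 = $182,002 (under)
No window exceeds $266,000.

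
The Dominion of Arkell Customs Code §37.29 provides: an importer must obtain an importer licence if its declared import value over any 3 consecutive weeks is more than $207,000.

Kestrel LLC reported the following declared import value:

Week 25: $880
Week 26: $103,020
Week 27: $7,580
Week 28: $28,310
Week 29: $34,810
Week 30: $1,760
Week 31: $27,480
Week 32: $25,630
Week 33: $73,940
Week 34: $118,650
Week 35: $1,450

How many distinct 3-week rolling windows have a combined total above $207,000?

1

Week 25–Week 27: $880 + $103,020 + $7,580 = $111,480 (under)
Week 26–Week 28: $103,020 + $7,580 + $28,310 = $138,910 (under)
Week 27–Week 29: $7,580 + $28,310 + $34,810 = $70,700 (under)
Week 28–Week 30: $28,310 + $34,810 + $1,760 = $64,880 (under)
Week 29–Week 31: $34,810 + $1,760 + $27,480 = $64,050 (under)
Week 30–Week 32: $1,760 + $27,480 + $25,630 = $54,870 (under)
Week 31–Week 33: $27,480 + $25,630 + $73,940 = $127,050 (under)
Week 32–Week 34: $25,630 + $73,940 + $118,650 = $218,220 (over)
Week 33–Week 35: $73,940 + $118,650 + $1,450 = $194,040 (under)
1 window exceeds the threshold.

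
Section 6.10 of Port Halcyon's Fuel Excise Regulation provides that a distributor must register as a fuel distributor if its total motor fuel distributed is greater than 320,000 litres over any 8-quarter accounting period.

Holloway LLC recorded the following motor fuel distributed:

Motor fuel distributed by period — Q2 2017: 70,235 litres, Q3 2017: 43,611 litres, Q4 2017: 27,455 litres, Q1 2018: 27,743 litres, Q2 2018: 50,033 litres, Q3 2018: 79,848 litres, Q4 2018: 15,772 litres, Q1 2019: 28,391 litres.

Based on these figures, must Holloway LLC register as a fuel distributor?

Yes

Total motor fuel distributed: 70,235 litres + 43,611 litres + 27,455 litres + 27,743 litres + 50,033 litres + 79,848 litres + 15,772 litres + 28,391 litres = 343,088 litres.
343,088 litres > 320,000 litres, so the threshold is exceeded.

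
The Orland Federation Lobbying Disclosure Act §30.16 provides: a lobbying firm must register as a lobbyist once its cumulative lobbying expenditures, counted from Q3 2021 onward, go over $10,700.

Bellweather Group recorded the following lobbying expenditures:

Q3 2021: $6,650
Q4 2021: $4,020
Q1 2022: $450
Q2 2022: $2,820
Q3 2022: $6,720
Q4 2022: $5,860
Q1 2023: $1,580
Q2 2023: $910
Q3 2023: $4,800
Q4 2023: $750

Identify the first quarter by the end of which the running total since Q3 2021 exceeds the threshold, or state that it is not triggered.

Through Q3 2021: $6,650
Through Q4 2021: $10,670
Through Q1 2022: $11,120 ← exceeds threshold

Q1 2022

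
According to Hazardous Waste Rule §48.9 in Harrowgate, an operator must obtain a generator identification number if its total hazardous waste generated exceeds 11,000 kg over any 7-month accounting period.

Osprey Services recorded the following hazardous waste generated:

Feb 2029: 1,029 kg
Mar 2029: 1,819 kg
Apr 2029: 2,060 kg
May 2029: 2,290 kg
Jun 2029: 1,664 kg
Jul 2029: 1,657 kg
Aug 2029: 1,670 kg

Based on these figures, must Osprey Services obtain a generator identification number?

Yes

Total hazardous waste generated: 1,029 kg + 1,819 kg + 2,060 kg + 2,290 kg + 1,664 kg + 1,657 kg + 1,670 kg = 12,189 kg.
12,189 kg > 11,000 kg, so the threshold is exceeded.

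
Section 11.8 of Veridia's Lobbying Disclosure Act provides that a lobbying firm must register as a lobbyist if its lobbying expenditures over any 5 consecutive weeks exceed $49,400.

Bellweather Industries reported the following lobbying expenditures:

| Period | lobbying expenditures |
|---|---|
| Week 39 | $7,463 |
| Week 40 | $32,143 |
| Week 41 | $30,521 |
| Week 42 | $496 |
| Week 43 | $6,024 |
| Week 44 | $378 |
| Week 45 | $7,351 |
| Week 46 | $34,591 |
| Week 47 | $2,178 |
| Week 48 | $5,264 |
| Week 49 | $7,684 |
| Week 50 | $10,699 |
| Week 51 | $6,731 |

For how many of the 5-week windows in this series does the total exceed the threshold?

6

Week 39–Week 43: $7,463 + $32,143 + $30,521 + $496 + $6,024 = $76,647 (over)
Week 40–Week 44: $32,143 + $30,521 + $496 + $6,024 + $378 = $69,562 (over)
Week 41–Week 45: $30,521 + $496 + $6,024 + $378 + $7,351 = $44,770 (under)
Week 42–Week 46: $496 + $6,024 + $378 + $7,351 + $34,591 = $48,840 (under)
Week 43–Week 47: $6,024 + $378 + $7,351 + $34,591 + $2,178 = $50,522 (over)
Week 44–Week 48: $378 + $7,351 + $34,591 + $2,178 + $5,264 = $49,762 (over)
Week 45–Week 49: $7,351 + $34,591 + $2,178 + $5,264 + $7,684 = $57,068 (over)
Week 46–Week 50: $34,591 + $2,178 + $5,264 + $7,684 + $10,699 = $60,416 (over)
Week 47–Week 51: $2,178 + $5,264 + $7,684 + $10,699 + $6,731 = $32,556 (under)
6 windows exceed the threshold.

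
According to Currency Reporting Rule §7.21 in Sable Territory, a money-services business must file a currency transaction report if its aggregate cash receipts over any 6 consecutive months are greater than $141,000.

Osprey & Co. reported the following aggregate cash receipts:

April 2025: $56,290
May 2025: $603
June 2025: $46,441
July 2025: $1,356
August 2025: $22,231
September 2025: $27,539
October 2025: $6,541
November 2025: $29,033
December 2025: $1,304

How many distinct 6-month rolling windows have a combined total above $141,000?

1

April 2025–September 2025: $56,290 + $603 + $46,441 + $1,356 + $22,231 + $27,539 = $154,460 (over)
May 2025–October 2025: $603 + $46,441 + $1,356 + $22,231 + $27,539 + $6,541 = $104,711 (under)
June 2025–November 2025: $46,441 + $1,356 + $22,231 + $27,539 + $6,541 + $29,033 = $133,141 (under)
July 2025–December 2025: $1,356 + $22,231 + $27,539 + $6,541 + $29,033 + $1,304 = $88,004 (under)
1 window exceeds the threshold.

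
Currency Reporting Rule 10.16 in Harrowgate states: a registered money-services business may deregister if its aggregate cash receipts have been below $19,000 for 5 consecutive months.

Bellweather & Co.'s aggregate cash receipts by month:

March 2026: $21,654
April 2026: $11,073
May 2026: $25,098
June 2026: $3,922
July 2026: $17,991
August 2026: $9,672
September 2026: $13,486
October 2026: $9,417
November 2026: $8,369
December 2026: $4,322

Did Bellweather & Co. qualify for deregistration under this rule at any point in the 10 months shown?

Yes

Months below $19,000: April 2026, June 2026, July 2026, August 2026, September 2026, October 2026, November 2026, December 2026.
Longest run of consecutive months below the threshold: 7.
7 ≥ 5, so Bellweather & Co. became eligible.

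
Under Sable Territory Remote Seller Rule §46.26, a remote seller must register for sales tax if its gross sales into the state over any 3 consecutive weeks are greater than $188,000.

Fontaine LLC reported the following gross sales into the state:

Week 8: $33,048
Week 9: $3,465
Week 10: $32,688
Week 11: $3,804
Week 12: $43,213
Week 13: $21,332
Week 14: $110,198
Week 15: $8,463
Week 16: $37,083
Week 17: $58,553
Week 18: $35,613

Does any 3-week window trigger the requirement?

No

Week 8–Week 10: $33,048 + $3,465 + $32,688 = $69,201 (under)
Week 9–Week 11: $3,465 + $32,688 + $3,804 = $39,957 (under)
Week 10–Week 12: $32,688 + $3,804 + $43,213 = $79,705 (under)
Week 11–Week 13: $3,804 + $43,213 + $21,332 = $68,349 (under)
Week 12–Week 14: $43,213 + $21,332 + $110,198 = $174,743 (under)
Week 13–Week 15: $21,332 + $110,198 + $8,463 = $139,993 (under)
Week 14–Week 16: $110,198 + $8,463 + $37,083 = $155,744 (under)
Week 15–Week 17: $8,463 + $37,083 + $58,553 = $104,099 (under)
Week 16–Week 18: $37,083 + $58,553 + $35,613 = $131,249 (under)
No window exceeds $188,000.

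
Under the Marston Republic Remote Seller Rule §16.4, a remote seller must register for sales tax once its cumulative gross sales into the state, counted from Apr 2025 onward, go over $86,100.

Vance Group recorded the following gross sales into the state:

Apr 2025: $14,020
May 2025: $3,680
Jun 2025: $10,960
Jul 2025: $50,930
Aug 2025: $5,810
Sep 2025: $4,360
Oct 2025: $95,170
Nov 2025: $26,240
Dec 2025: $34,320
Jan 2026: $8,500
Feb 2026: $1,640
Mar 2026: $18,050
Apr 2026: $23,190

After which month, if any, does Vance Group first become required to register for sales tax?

Through Apr 2025: $14,020
Through May 2025: $17,700
Through Jun 2025: $28,660
Through Jul 2025: $79,590
Through Aug 2025: $85,400
Through Sep 2025: $89,760 ← exceeds threshold

Sep 2025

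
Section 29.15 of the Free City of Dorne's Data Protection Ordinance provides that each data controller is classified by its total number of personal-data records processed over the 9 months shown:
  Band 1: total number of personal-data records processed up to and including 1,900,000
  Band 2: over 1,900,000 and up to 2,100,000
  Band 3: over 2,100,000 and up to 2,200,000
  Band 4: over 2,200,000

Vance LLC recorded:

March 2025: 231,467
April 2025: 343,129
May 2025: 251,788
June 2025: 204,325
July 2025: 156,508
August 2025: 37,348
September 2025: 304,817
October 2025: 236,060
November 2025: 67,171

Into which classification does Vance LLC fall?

Band 1

Total number of personal-data records processed: 231,467 + 343,129 + 251,788 + 204,325 + 156,508 + 37,348 + 304,817 + 236,060 + 67,171 = 1,832,613.
1,832,613 ≤ 1,900,000, so Band 1 applies.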